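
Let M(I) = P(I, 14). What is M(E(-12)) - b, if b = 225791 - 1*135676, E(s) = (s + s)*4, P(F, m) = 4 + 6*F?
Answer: -90687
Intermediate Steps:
E(s) = 8*s (E(s) = (2*s)*4 = 8*s)
M(I) = 4 + 6*I
b = 90115 (b = 225791 - 135676 = 90115)
M(E(-12)) - b = (4 + 6*(8*(-12))) - 1*90115 = (4 + 6*(-96)) - 90115 = (4 - 576) - 90115 = -572 - 90115 = -90687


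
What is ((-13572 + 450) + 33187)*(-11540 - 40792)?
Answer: -1050041580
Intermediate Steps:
((-13572 + 450) + 33187)*(-11540 - 40792) = (-13122 + 33187)*(-52332) = 20065*(-52332) = -1050041580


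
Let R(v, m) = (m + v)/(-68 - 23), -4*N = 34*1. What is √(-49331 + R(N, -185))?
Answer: I*√1633969610/182 ≈ 222.1*I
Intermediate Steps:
N = -17/2 ≈ -8.5000
R(v, m) = -m/91 - v/91 (R(v, m) = (m + v)/(-91) = (m + v)*(-1/91) = -m/91 - v/91)
√(-49331 + R(N, -185)) = √(-49331 + (-1/91*(-185) - 1/91*(-17/2))) = √(-49331 + (185/91 + 17/182)) = √(-49331 + 387/182) = √(-8977855/182) = I*√1633969610/182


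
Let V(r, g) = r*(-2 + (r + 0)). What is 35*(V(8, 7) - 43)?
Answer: 175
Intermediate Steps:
V(r, g) = r*(-2 + r)
35*(V(8, 7) - 43) = 35*(8*(-2 + 8) - 43) = 35*(8*6 - 43) = 35*(48 - 43) = 35*5 = 175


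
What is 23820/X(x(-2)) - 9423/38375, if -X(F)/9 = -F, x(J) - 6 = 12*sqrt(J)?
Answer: 151585487/3108375 - 7940*I*sqrt(2)/81 ≈ 48.767 - 138.63*I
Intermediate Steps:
x(J) = 6 + 12*sqrt(J)
X(F) = 9*F (X(F) = -(-9)*F = 9*F)
23820/X(x(-2)) - 9423/38375 = 23820/((9*(6 + 12*sqrt(-2)))) - 9423/38375 = 23820/((9*(6 + 12*(I*sqrt(2))))) - 9423*1/38375 = 23820/((9*(6 + 12*I*sqrt(2)))) - 9423/38375 = 23820/(54 + 108*I*sqrt(2)) - 9423/38375 = -9423/38375 + 23820/(54 + 108*I*sqrt(2))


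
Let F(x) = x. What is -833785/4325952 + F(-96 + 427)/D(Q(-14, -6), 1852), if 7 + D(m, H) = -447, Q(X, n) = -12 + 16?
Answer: -905214251/981991104 ≈ -0.92181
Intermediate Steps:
Q(X, n) = 4
D(m, H) = -454 (D(m, H) = -7 - 447 = -454)
-833785/4325952 + F(-96 + 427)/D(Q(-14, -6), 1852) = -833785/4325952 + (-96 + 427)/(-454) = -833785*1/4325952 + 331*(-1/454) = -833785/4325952 - 331/454 = -905214251/981991104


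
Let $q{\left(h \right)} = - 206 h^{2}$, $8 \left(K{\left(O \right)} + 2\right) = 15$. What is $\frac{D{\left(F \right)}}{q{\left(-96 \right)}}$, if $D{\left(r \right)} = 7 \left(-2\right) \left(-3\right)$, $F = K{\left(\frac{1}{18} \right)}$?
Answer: $- \frac{7}{316416} \approx -2.2123 \cdot 10^{-5}$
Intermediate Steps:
$K{\left(O \right)} = - \frac{1}{8}$ ($K{\left(O \right)} = -2 + \frac{1}{8} \cdot 15 = -2 + \frac{15}{8} = - \frac{1}{8}$)
$F = - \frac{1}{8} \approx -0.125$
$D{\left(r \right)} = 42$ ($D{\left(r \right)} = \left(-14\right) \left(-3\right) = 42$)
$\frac{D{\left(F \right)}}{q{\left(-96 \right)}} = \frac{42}{\left(-206\right) \left(-96\right)^{2}} = \frac{42}{\left(-206\right) 9216} = \frac{42}{-1898496} = 42 \left(- \frac{1}{1898496}\right) = - \frac{7}{316416}$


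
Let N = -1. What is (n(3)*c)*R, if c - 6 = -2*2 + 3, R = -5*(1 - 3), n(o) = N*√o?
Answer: -50*√3 ≈ -86.603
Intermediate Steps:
n(o) = -√o
R = 10 (R = -5*(-2) = 10)
c = 5 (c = 6 + (-2*2 + 3) = 6 + (-4 + 3) = 6 - 1 = 5)
(n(3)*c)*R = (-√3*5)*10 = -5*√3*10 = -50*√3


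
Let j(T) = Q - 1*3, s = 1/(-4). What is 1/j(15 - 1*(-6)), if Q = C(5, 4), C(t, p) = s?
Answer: -4/13 ≈ -0.30769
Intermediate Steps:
s = -1/4 ≈ -0.25000
C(t, p) = -1/4
Q = -1/4 ≈ -0.25000
j(T) = -13/4 (j(T) = -1/4 - 1*3 = -1/4 - 3 = -13/4)
1/j(15 - 1*(-6)) = 1/(-13/4) = -4/13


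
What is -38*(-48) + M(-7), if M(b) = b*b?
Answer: 1873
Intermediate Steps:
M(b) = b²
-38*(-48) + M(-7) = -38*(-48) + (-7)² = 1824 + 49 = 1873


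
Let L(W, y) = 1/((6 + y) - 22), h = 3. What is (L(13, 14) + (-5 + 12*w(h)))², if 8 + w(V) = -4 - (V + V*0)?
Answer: 137641/4 ≈ 34410.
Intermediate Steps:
w(V) = -12 - V (w(V) = -8 + (-4 - (V + V*0)) = -8 + (-4 - (V + 0)) = -8 + (-4 - V) = -12 - V)
L(W, y) = 1/(-16 + y)
(L(13, 14) + (-5 + 12*w(h)))² = (1/(-16 + 14) + (-5 + 12*(-12 - 1*3)))² = (1/(-2) + (-5 + 12*(-12 - 3)))² = (-½ + (-5 + 12*(-15)))² = (-½ + (-5 - 180))² = (-½ - 185)² = (-371/2)² = 137641/4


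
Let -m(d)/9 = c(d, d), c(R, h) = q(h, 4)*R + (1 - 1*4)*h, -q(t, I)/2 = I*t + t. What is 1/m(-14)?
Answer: 1/17262 ≈ 5.7931e-5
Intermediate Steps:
q(t, I) = -2*t - 2*I*t (q(t, I) = -2*(I*t + t) = -2*(t + I*t) = -2*t - 2*I*t)
c(R, h) = -3*h - 10*R*h (c(R, h) = (-2*h*(1 + 4))*R + (1 - 1*4)*h = (-2*h*5)*R + (1 - 4)*h = (-10*h)*R - 3*h = -10*R*h - 3*h = -3*h - 10*R*h)
m(d) = -9*d*(-3 - 10*d)
1/m(-14) = 1/(9*(-14)*(3 + 10*(-14))) = 1/(9*(-14)*(3 - 140)) = 1/(9*(-14)*(-137)) = 1/17262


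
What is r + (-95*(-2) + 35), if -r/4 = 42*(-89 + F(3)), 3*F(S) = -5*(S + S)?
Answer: 16857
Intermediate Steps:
F(S) = -10*S/3 (F(S) = (-5*(S + S))/3 = (-10*S)/3 = -10*S/3)
r = 16632 (r = -168*(-89 - 10/3*3) = -168*(-89 - 10) = -168*(-99) = -4*(-4158) = 16632)
r + (-95*(-2) + 35) = 16632 + (-95*(-2) + 35) = 16632 + (190 + 35) = 16632 + 225 = 16857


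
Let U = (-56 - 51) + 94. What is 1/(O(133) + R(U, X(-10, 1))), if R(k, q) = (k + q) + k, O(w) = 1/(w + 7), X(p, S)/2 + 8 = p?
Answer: -140/8679 ≈ -0.016131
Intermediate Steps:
X(p, S) = -16 + 2*p
O(w) = 1/(7 + w)
U = -13 (U = -107 + 94 = -13)
R(k, q) = q + 2*k
1/(O(133) + R(U, X(-10, 1))) = 1/(1/(7 + 133) + ((-16 + 2*(-10)) + 2*(-13))) = 1/(1/140 + ((-16 - 20) - 26)) = 1/(1/140 + (-36 - 26)) = 1/(1/140 - 62) = 1/(-8679/140) = -140/8679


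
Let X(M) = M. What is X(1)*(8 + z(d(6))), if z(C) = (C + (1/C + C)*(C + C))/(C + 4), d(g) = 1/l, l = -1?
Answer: 9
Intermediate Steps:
d(g) = -1 (d(g) = 1/(-1) = -1)
z(C) = (C + 2*C*(C + 1/C))/(4 + C) (z(C) = (C + (C + 1/C)*(2*C))/(4 + C) = (C + 2*C*(C + 1/C))/(4 + C))
X(1)*(8 + z(d(6))) = 1*(8 + (2 - 1 + 2*(-1)²)/(4 - 1)) = 1*(8 + (2 - 1 + 2*1)/3) = 1*(8 + (2 - 1 + 2)/3) = 1*(8 + (⅓)*3) = 1*(8 + 1) = 1*9 = 9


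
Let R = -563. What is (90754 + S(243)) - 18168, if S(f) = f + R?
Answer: 72266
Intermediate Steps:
S(f) = -563 + f (S(f) = f - 563 = -563 + f)
(90754 + S(243)) - 18168 = (90754 + (-563 + 243)) - 18168 = (90754 - 320) - 18168 = 90434 - 18168 = 72266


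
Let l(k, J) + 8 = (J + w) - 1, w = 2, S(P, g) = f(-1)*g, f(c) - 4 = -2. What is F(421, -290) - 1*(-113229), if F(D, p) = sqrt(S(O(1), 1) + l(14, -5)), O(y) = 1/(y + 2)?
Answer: 113229 + I*sqrt(10) ≈ 1.1323e+5 + 3.1623*I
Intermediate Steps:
f(c) = 2 (f(c) = 4 - 2 = 2)
O(y) = 1/(2 + y)
S(P, g) = 2*g
l(k, J) = -7 + J (l(k, J) = -8 + ((J + 2) - 1) = -8 + ((2 + J) - 1) = -8 + (1 + J) = -7 + J)
F(D, p) = I*sqrt(10) (F(D, p) = sqrt(2*1 + (-7 - 5)) = sqrt(2 - 12) = sqrt(-10) = I*sqrt(10))
F(421, -290) - 1*(-113229) = I*sqrt(10) - 1*(-113229) = I*sqrt(10) + 113229 = 113229 + I*sqrt(10)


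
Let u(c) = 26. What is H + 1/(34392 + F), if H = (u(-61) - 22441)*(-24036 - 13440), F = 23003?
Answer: 48213208473301/57395 ≈ 8.4002e+8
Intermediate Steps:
H = 840024540 (H = (26 - 22441)*(-24036 - 13440) = -22415*(-37476) = 840024540)
H + 1/(34392 + F) = 840024540 + 1/(34392 + 23003) = 840024540 + 1/57395 = 48213208473301/57395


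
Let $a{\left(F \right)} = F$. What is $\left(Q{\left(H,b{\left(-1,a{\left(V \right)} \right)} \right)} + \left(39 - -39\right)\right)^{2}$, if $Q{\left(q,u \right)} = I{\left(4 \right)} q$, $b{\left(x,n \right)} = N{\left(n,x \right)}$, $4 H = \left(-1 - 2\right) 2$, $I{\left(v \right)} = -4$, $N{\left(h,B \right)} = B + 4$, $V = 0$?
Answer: $7056$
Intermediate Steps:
$N{\left(h,B \right)} = 4 + B$
$H = - \frac{3}{2}$ ($H = \frac{\left(-1 - 2\right) 2}{4} = \frac{\left(-3\right) 2}{4} = \frac{1}{4} \left(-6\right) = - \frac{3}{2} \approx -1.5$)
$b{\left(x,n \right)} = 4 + x$
$Q{\left(q,u \right)} = - 4 q$
$\left(Q{\left(H,b{\left(-1,a{\left(V \right)} \right)} \right)} + \left(39 - -39\right)\right)^{2} = \left(\left(-4\right) \left(- \frac{3}{2}\right) + \left(39 - -39\right)\right)^{2} = \left(6 + \left(39 + 39\right)\right)^{2} = \left(6 + 78\right)^{2} = 84^{2} = 7056$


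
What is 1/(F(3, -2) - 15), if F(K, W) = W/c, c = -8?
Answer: -4/59 ≈ -0.067797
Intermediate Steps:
F(K, W) = -W/8 (F(K, W) = W/(-8) = W*(-⅛) = -W/8)
1/(F(3, -2) - 15) = 1/(-⅛*(-2) - 15) = 1/(¼ - 15) = 1/(-59/4) = -4/59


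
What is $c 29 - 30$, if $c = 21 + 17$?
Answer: $1072$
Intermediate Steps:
$c = 38$
$c 29 - 30 = 38 \cdot 29 - 30 = 1102 - 30 = 1072$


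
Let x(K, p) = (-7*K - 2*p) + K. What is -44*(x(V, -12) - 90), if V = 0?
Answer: 2904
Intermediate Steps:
x(K, p) = -6*K - 2*p
-44*(x(V, -12) - 90) = -44*((-6*0 - 2*(-12)) - 90) = -44*((0 + 24) - 90) = -44*(24 - 90) = -44*(-66) = 2904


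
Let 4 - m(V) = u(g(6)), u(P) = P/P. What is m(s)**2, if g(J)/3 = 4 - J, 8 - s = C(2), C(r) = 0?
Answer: 9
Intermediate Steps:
s = 8 (s = 8 - 1*0 = 8 + 0 = 8)
g(J) = 12 - 3*J (g(J) = 3*(4 - J) = 12 - 3*J)
u(P) = 1
m(V) = 3 (m(V) = 4 - 1*1 = 4 - 1 = 3)
m(s)**2 = 3**2 = 9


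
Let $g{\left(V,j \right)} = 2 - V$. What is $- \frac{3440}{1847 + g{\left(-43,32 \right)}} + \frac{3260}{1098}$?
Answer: $\frac{6950}{6039} \approx 1.1509$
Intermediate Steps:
$- \frac{3440}{1847 + g{\left(-43,32 \right)}} + \frac{3260}{1098} = - \frac{3440}{1847 + \left(2 - -43\right)} + \frac{3260}{1098} = - \frac{3440}{1847 + \left(2 + 43\right)} + 3260 \cdot \frac{1}{1098} = - \frac{3440}{1847 + 45} + \frac{1630}{549} = - \frac{3440}{1892} + \frac{1630}{549} = \left(-3440\right) \frac{1}{1892} + \frac{1630}{549} = - \frac{20}{11} + \frac{1630}{549} = \frac{6950}{6039}$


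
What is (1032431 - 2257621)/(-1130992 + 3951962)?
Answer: -122519/282097 ≈ -0.43432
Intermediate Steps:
(1032431 - 2257621)/(-1130992 + 3951962) = -1225190/2820970 = -1225190*1/2820970 = -122519/282097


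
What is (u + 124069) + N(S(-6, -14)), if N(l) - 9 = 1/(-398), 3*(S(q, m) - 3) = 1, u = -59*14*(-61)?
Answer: 69436671/398 ≈ 1.7446e+5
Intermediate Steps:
u = 50386 (u = -826*(-61) = 50386)
S(q, m) = 10/3 (S(q, m) = 3 + (1/3)*1 = 3 + 1/3 = 10/3)
N(l) = 3581/398 (N(l) = 9 + 1/(-398) = 9 - 1/398 = 3581/398)
(u + 124069) + N(S(-6, -14)) = (50386 + 124069) + 3581/398 = 174455 + 3581/398 = 69436671/398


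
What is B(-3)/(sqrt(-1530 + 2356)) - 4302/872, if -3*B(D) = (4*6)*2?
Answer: -2151/436 - 8*sqrt(826)/413 ≈ -5.4902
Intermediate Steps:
B(D) = -16 (B(D) = -4*6*2/3 = -8*2 = -1/3*48 = -16)
B(-3)/(sqrt(-1530 + 2356)) - 4302/872 = -16/sqrt(-1530 + 2356) - 4302/872 = -16*sqrt(826)/826 - 4302*1/872 = -8*sqrt(826)/413 - 2151/436 = -2151/436 - 8*sqrt(826)/413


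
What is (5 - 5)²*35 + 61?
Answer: 61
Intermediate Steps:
(5 - 5)²*35 + 61 = 0²*35 + 61 = 0*35 + 61 = 0 + 61 = 61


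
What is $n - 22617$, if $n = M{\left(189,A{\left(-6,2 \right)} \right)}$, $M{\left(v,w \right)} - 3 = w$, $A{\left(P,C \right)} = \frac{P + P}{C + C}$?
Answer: $-22617$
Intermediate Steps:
$A{\left(P,C \right)} = \frac{P}{C}$ ($A{\left(P,C \right)} = \frac{2 P}{2 C} = 2 P \frac{1}{2 C} = \frac{P}{C}$)
$M{\left(v,w \right)} = 3 + w$
$n = 0$ ($n = 3 - \frac{6}{2} = 3 - 3 = 0$)
$n - 22617 = 0 - 22617 = -22617$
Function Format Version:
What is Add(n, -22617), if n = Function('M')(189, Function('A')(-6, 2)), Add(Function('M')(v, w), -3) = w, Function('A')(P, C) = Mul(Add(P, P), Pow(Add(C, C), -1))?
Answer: -22617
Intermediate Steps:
Function('A')(P, C) = Mul(P, Pow(C, -1)) (Function('A')(P, C) = Mul(Mul(2, P), Pow(Mul(2, C), -1)) = Mul(Mul(2, P), Mul(Rational(1, 2), Pow(C, -1))) = Mul(P, Pow(C, -1)))
Function('M')(v, w) = Add(3, w)
n = 0 (n = Add(3, Mul(-6, Pow(2, -1))) = Add(3, Mul(-6, Rational(1, 2))) = Add(3, -3) = 0)
Add(n, -22617) = Add(0, -22617) = -22617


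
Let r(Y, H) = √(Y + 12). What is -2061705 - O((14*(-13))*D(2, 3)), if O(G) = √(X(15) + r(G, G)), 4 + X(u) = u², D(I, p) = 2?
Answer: -2061705 - √(221 + 4*I*√22) ≈ -2.0617e+6 - 0.63046*I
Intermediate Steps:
r(Y, H) = √(12 + Y)
X(u) = -4 + u²
O(G) = √(221 + √(12 + G)) (O(G) = √((-4 + 15²) + √(12 + G)) = √((-4 + 225) + √(12 + G)) = √(221 + √(12 + G)))
-2061705 - O((14*(-13))*D(2, 3)) = -2061705 - √(221 + √(12 + (14*(-13))*2)) = -2061705 - √(221 + √(12 - 182*2)) = -2061705 - √(221 + √(12 - 364)) = -2061705 - √(221 + √(-352)) = -2061705 - √(221 + 4*I*√22)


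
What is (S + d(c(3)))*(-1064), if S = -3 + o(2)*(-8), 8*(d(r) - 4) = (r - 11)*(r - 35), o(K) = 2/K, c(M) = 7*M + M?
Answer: 26467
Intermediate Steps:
c(M) = 8*M
d(r) = 4 + (-35 + r)*(-11 + r)/8 (d(r) = 4 + ((r - 11)*(r - 35))/8 = 4 + ((-11 + r)*(-35 + r))/8 = 4 + ((-35 + r)*(-11 + r))/8 = 4 + (-35 + r)*(-11 + r)/8)
S = -11 (S = -3 + (2/2)*(-8) = -3 + (2*(½))*(-8) = -3 + 1*(-8) = -3 - 8 = -11)
(S + d(c(3)))*(-1064) = (-11 + (417/8 - 46*3 + (8*3)²/8))*(-1064) = (-11 + (417/8 - 23/4*24 + (⅛)*24²))*(-1064) = (-11 + (417/8 - 138 + (⅛)*576))*(-1064) = (-11 + (417/8 - 138 + 72))*(-1064) = (-11 - 111/8)*(-1064) = -199/8*(-1064) = 26467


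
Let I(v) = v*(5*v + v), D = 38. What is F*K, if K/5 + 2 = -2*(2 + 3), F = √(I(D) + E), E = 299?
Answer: -60*√8963 ≈ -5680.4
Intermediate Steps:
I(v) = 6*v² (I(v) = v*(6*v) = 6*v²)
F = √8963 (F = √(6*38² + 299) = √(6*1444 + 299) = √(8664 + 299) = √8963 ≈ 94.673)
K = -60 (K = -10 + 5*(-2*(2 + 3)) = -10 + 5*(-2*5) = -10 + 5*(-10) = -10 - 50 = -60)
F*K = √8963*(-60) = -60*√8963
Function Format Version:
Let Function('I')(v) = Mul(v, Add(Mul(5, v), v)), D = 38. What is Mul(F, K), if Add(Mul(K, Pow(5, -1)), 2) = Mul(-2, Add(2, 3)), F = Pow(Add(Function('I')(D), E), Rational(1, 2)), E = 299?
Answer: Mul(-60, Pow(8963, Rational(1, 2))) ≈ -5680.4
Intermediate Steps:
Function('I')(v) = Mul(6, Pow(v, 2)) (Function('I')(v) = Mul(v, Mul(6, v)) = Mul(6, Pow(v, 2)))
F = Pow(8963, Rational(1, 2)) (F = Pow(Add(Mul(6, Pow(38, 2)), 299), Rational(1, 2)) = Pow(Add(Mul(6, 1444), 299), Rational(1, 2)) = Pow(Add(8664, 299), Rational(1, 2)) = Pow(8963, Rational(1, 2)) ≈ 94.673)
K = -60 (K = Add(-10, Mul(5, Mul(-2, Add(2, 3)))) = Add(-10, Mul(5, Mul(-2, 5))) = Add(-10, Mul(5, -10)) = Add(-10, -50) = -60)
Mul(F, K) = Mul(Pow(8963, Rational(1, 2)), -60) = Mul(-60, Pow(8963, Rational(1, 2)))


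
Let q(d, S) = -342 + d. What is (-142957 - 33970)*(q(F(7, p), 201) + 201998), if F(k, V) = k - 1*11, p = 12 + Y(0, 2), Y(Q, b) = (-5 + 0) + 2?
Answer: -35677683404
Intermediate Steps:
Y(Q, b) = -3 (Y(Q, b) = -5 + 2 = -3)
p = 9 (p = 12 - 3 = 9)
F(k, V) = -11 + k (F(k, V) = k - 11 = -11 + k)
(-142957 - 33970)*(q(F(7, p), 201) + 201998) = (-142957 - 33970)*((-342 + (-11 + 7)) + 201998) = -176927*((-342 - 4) + 201998) = -176927*(-346 + 201998) = -176927*201652 = -35677683404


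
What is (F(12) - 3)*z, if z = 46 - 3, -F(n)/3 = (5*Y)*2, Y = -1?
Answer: 1161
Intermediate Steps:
F(n) = 30 (F(n) = -3*5*(-1)*2 = -(-15)*2 = -3*(-10) = 30)
z = 43
(F(12) - 3)*z = (30 - 3)*43 = 27*43 = 1161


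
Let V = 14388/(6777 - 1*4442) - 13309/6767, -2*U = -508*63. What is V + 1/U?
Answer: 1060741671107/252846721890 ≈ 4.1952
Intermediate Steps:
U = 16002 (U = -(-254)*63 = -1/2*(-32004) = 16002)
V = 66287081/15800945 (V = 14388/(6777 - 4442) - 13309*1/6767 = 14388/2335 - 13309/6767 = 66287081/15800945 ≈ 4.1951)
V + 1/U = 66287081/15800945 + 1/16002 = 1060741671107/252846721890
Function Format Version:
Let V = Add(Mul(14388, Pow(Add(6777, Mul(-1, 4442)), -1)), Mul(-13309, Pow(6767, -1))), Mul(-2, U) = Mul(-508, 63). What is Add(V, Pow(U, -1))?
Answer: Rational(1060741671107, 252846721890) ≈ 4.1952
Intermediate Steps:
U = 16002 (U = Mul(Rational(-1, 2), Mul(-508, 63)) = Mul(Rational(-1, 2), -32004) = 16002)
V = Rational(66287081, 15800945) (V = Add(Mul(14388, Pow(Add(6777, -4442), -1)), Mul(-13309, Rational(1, 6767))) = Add(Mul(14388, Pow(2335, -1)), Rational(-13309, 6767)) = Add(Mul(14388, Rational(1, 2335)), Rational(-13309, 6767)) = Add(Rational(14388, 2335), Rational(-13309, 6767)) = Rational(66287081, 15800945) ≈ 4.1951)
Add(V, Pow(U, -1)) = Add(Rational(66287081, 15800945), Pow(16002, -1)) = Add(Rational(66287081, 15800945), Rational(1, 16002)) = Rational(1060741671107, 252846721890)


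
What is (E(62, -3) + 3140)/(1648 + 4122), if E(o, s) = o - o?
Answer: 314/577 ≈ 0.54419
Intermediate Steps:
E(o, s) = 0
(E(62, -3) + 3140)/(1648 + 4122) = (0 + 3140)/(1648 + 4122) = 3140/5770 = 3140*(1/5770) = 314/577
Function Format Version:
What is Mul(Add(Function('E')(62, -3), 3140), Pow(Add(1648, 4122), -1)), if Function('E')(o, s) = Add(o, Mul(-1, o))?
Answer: Rational(314, 577) ≈ 0.54419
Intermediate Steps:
Function('E')(o, s) = 0
Mul(Add(Function('E')(62, -3), 3140), Pow(Add(1648, 4122), -1)) = Mul(Add(0, 3140), Pow(Add(1648, 4122), -1)) = Mul(3140, Pow(5770, -1)) = Mul(3140, Rational(1, 5770)) = Rational(314, 577)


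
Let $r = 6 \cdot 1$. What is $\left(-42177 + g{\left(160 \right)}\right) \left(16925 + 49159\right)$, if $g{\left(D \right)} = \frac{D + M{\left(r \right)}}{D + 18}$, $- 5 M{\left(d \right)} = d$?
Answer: $- \frac{1240288830912}{445} \approx -2.7872 \cdot 10^{9}$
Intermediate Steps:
$r = 6$
$M{\left(d \right)} = - \frac{d}{5}$
$g{\left(D \right)} = \frac{- \frac{6}{5} + D}{18 + D}$ ($g{\left(D \right)} = \frac{D - \frac{6}{5}}{D + 18} = \frac{D - \frac{6}{5}}{18 + D} = \frac{- \frac{6}{5} + D}{18 + D}$)
$\left(-42177 + g{\left(160 \right)}\right) \left(16925 + 49159\right) = \left(-42177 + \frac{- \frac{6}{5} + 160}{18 + 160}\right) \left(16925 + 49159\right) = \left(-42177 + \frac{1}{178} \cdot \frac{794}{5}\right) 66084 = \left(-42177 + \frac{397}{445}\right) 66084 = \left(- \frac{18768368}{445}\right) 66084 = - \frac{1240288830912}{445}$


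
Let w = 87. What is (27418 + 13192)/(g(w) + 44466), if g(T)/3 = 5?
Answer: 40610/44481 ≈ 0.91297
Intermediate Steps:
g(T) = 15 (g(T) = 3*5 = 15)
(27418 + 13192)/(g(w) + 44466) = (27418 + 13192)/(15 + 44466) = 40610/44481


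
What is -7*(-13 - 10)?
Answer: 161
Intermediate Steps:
-7*(-13 - 10) = -7*(-23) = 161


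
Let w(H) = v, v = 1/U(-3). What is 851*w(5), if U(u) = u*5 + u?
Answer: -851/18 ≈ -47.278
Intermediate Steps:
U(u) = 6*u (U(u) = 5*u + u = 6*u)
v = -1/18 (v = 1/(6*(-3)) = 1/(-18) = -1/18 ≈ -0.055556)
w(H) = -1/18
851*w(5) = 851*(-1/18) = -851/18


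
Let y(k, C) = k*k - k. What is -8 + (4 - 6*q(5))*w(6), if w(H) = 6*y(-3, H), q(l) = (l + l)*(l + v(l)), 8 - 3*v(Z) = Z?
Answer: -25640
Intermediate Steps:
v(Z) = 8/3 - Z/3
y(k, C) = k² - k
q(l) = 2*l*(8/3 + 2*l/3) (q(l) = (l + l)*(l + (8/3 - l/3)) = (2*l)*(8/3 + 2*l/3) = 2*l*(8/3 + 2*l/3))
w(H) = 72 (w(H) = 6*(-3*(-1 - 3)) = 6*(-3*(-4)) = 6*12 = 72)
-8 + (4 - 6*q(5))*w(6) = -8 + (4 - 8*5*(4 + 5))*72 = -8 + (4 - 8*5*9)*72 = -8 + (4 - 6*60)*72 = -8 + (4 - 360)*72 = -8 - 356*72 = -8 - 25632 = -25640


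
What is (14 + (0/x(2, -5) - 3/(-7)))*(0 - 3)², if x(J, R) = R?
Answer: 909/7 ≈ 129.86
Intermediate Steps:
(14 + (0/x(2, -5) - 3/(-7)))*(0 - 3)² = (14 + (0/(-5) - 3/(-7)))*(0 - 3)² = (14 + (0*(-⅕) - 3*(-⅐)))*(-3)² = (14 + (0 + 3/7))*9 = (14 + 3/7)*9 = (101/7)*9 = 909/7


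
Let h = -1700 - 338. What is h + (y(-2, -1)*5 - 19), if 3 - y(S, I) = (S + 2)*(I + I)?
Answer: -2042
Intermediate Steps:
y(S, I) = 3 - 2*I*(2 + S) (y(S, I) = 3 - (S + 2)*(I + I) = 3 - (2 + S)*2*I = 3 - 2*I*(2 + S))
h = -2038
h + (y(-2, -1)*5 - 19) = -2038 + ((3 - 4*(-1) - 2*(-1)*(-2))*5 - 19) = -2038 + ((3 + 4 - 4)*5 - 19) = -2038 + (3*5 - 19) = -2038 + (15 - 19) = -2038 - 4 = -2042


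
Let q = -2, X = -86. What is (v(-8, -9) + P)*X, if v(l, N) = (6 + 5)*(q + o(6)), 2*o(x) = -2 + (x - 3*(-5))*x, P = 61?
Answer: -62006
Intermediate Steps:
o(x) = -1 + x*(15 + x)/2 (o(x) = (-2 + (x - 3*(-5))*x)/2 = (-2 + (x + 15)*x)/2 = (-2 + (15 + x)*x)/2 = (-2 + x*(15 + x))/2 = -1 + x*(15 + x)/2)
v(l, N) = 660 (v(l, N) = (6 + 5)*(-2 + (-1 + (½)*6² + (15/2)*6)) = 11*(-2 + (-1 + (½)*36 + 45)) = 11*(-2 + (-1 + 18 + 45)) = 11*(-2 + 62) = 11*60 = 660)
(v(-8, -9) + P)*X = (660 + 61)*(-86) = 721*(-86) = -62006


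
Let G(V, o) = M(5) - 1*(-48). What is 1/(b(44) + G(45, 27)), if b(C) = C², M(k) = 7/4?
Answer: 4/7943 ≈ 0.00050359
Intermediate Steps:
M(k) = 7/4 (M(k) = 7*(¼) = 7/4)
G(V, o) = 199/4 (G(V, o) = 7/4 - 1*(-48) = 7/4 + 48 = 199/4)
1/(b(44) + G(45, 27)) = 1/(44² + 199/4) = 1/(1936 + 199/4) = 1/(7943/4) = 4/7943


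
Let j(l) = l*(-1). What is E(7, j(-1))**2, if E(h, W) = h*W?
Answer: 49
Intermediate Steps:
j(l) = -l
E(h, W) = W*h
E(7, j(-1))**2 = (-1*(-1)*7)**2 = (1*7)**2 = 7**2 = 49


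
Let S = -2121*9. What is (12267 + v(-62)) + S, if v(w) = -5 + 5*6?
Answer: -6797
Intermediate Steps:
S = -19089
v(w) = 25 (v(w) = -5 + 30 = 25)
(12267 + v(-62)) + S = (12267 + 25) - 19089 = 12292 - 19089 = -6797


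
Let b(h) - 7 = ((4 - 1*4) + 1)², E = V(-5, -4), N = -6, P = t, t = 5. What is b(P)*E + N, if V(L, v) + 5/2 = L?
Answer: -66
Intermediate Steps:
V(L, v) = -5/2 + L
P = 5
E = -15/2 (E = -5/2 - 5 = -15/2 ≈ -7.5000)
b(h) = 8 (b(h) = 7 + ((4 - 1*4) + 1)² = 7 + ((4 - 4) + 1)² = 7 + (0 + 1)² = 7 + 1² = 7 + 1 = 8)
b(P)*E + N = 8*(-15/2) - 6 = -60 - 6 = -66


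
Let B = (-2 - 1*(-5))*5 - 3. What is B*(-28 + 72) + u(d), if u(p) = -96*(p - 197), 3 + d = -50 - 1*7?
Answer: 25200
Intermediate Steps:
B = 12 (B = (-2 + 5)*5 - 3 = 3*5 - 3 = 15 - 3 = 12)
d = -60 (d = -3 + (-50 - 1*7) = -3 + (-50 - 7) = -3 - 57 = -60)
u(p) = 18912 - 96*p (u(p) = -96*(-197 + p) = 18912 - 96*p)
B*(-28 + 72) + u(d) = 12*(-28 + 72) + (18912 - 96*(-60)) = 12*44 + (18912 + 5760) = 528 + 24672 = 25200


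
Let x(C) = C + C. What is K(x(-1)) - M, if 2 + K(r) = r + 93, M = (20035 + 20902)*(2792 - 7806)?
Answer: 205258207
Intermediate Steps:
x(C) = 2*C
M = -205258118 (M = 40937*(-5014) = -205258118)
K(r) = 91 + r (K(r) = -2 + (r + 93) = -2 + (93 + r) = 91 + r)
K(x(-1)) - M = (91 + 2*(-1)) - 1*(-205258118) = (91 - 2) + 205258118 = 89 + 205258118 = 205258207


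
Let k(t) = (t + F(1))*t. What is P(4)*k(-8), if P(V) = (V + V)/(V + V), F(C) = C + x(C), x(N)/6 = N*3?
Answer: -88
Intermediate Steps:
x(N) = 18*N (x(N) = 6*(N*3) = 6*(3*N) = 18*N)
F(C) = 19*C (F(C) = C + 18*C = 19*C)
k(t) = t*(19 + t) (k(t) = (t + 19*1)*t = (t + 19)*t = (19 + t)*t = t*(19 + t))
P(V) = 1 (P(V) = (2*V)/((2*V)) = (2*V)*(1/(2*V)) = 1)
P(4)*k(-8) = 1*(-8*(19 - 8)) = 1*(-8*11) = 1*(-88) = -88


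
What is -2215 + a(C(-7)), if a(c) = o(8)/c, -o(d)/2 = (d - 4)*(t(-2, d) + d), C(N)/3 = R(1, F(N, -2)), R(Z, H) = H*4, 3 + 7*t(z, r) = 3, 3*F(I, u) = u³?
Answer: -2213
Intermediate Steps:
F(I, u) = u³/3
t(z, r) = 0 (t(z, r) = -3/7 + (⅐)*3 = -3/7 + 3/7 = 0)
R(Z, H) = 4*H
C(N) = -32 (C(N) = 3*(4*((⅓)*(-2)³)) = 3*(4*((⅓)*(-8))) = 3*(4*(-8/3)) = 3*(-32/3) = -32)
o(d) = -2*d*(-4 + d) (o(d) = -2*(d - 4)*(0 + d) = -2*(-4 + d)*d = -2*d*(-4 + d))
a(c) = -64/c (a(c) = (2*8*(4 - 1*8))/c = (2*8*(4 - 8))/c = (2*8*(-4))/c = -64/c)
-2215 + a(C(-7)) = -2215 - 64/(-32) = -2215 - 64*(-1/32) = -2215 + 2 = -2213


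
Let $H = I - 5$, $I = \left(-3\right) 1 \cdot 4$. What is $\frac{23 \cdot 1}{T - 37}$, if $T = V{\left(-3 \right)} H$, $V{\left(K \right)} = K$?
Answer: $\frac{23}{14} \approx 1.6429$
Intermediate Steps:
$I = -12$ ($I = \left(-3\right) 4 = -12$)
$H = -17$ ($H = -12 - 5 = -17$)
$T = 51$ ($T = \left(-3\right) \left(-17\right) = 51$)
$\frac{23 \cdot 1}{T - 37} = \frac{23 \cdot 1}{51 - 37} = \frac{23}{14}$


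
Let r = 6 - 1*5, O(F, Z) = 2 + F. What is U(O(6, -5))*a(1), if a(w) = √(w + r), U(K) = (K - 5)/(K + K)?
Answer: 3*√2/16 ≈ 0.26516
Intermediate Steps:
r = 1 (r = 6 - 5 = 1)
U(K) = (-5 + K)/(2*K) (U(K) = (-5 + K)/((2*K)) = (-5 + K)*(1/(2*K)) = (-5 + K)/(2*K))
a(w) = √(1 + w) (a(w) = √(w + 1) = √(1 + w))
U(O(6, -5))*a(1) = ((-5 + (2 + 6))/(2*(2 + 6)))*√(1 + 1) = ((½)*(-5 + 8)/8)*√2 = ((½)*(⅛)*3)*√2 = 3*√2/16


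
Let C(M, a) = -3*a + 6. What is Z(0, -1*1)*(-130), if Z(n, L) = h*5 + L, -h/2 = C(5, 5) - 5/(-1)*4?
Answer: 14430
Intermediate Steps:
C(M, a) = 6 - 3*a
h = -22 (h = -2*((6 - 3*5) - 5/(-1)*4) = -2*((6 - 15) - 5*(-1)*4) = -2*(-9 + 5*4) = -2*(-9 + 20) = -2*11 = -22)
Z(n, L) = -110 + L (Z(n, L) = -22*5 + L = -110 + L)
Z(0, -1*1)*(-130) = (-110 - 1*1)*(-130) = (-110 - 1)*(-130) = -111*(-130) = 14430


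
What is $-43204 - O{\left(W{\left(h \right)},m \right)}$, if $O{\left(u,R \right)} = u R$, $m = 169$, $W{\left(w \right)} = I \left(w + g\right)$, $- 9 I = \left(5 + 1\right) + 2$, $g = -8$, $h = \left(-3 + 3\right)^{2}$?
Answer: $- \frac{399652}{9} \approx -44406.0$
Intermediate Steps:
$h = 0$ ($h = 0^{2} = 0$)
$I = - \frac{8}{9}$ ($I = - \frac{\left(5 + 1\right) + 2}{9} = - \frac{6 + 2}{9} = \left(- \frac{1}{9}\right) 8 = - \frac{8}{9} \approx -0.88889$)
$W{\left(w \right)} = \frac{64}{9} - \frac{8 w}{9}$ ($W{\left(w \right)} = - \frac{8 \left(w - 8\right)}{9} = - \frac{8 \left(-8 + w\right)}{9} = \frac{64}{9} - \frac{8 w}{9}$)
$O{\left(u,R \right)} = R u$
$-43204 - O{\left(W{\left(h \right)},m \right)} = -43204 - 169 \left(\frac{64}{9} - 0\right) = -43204 - 169 \left(\frac{64}{9} + 0\right) = -43204 - 169 \cdot \frac{64}{9} = -43204 - \frac{10816}{9} = - \frac{399652}{9}$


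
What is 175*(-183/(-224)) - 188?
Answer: -1441/32 ≈ -45.031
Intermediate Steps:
175*(-183/(-224)) - 188 = 175*(-183*(-1/224)) - 188 = 175*(183/224) - 188 = 4575/32 - 188 = -1441/32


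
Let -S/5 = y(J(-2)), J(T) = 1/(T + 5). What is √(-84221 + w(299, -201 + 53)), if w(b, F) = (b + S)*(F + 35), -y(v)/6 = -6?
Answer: 6*I*√2713 ≈ 312.52*I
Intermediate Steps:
J(T) = 1/(5 + T)
y(v) = 36 (y(v) = -6*(-6) = 36)
S = -180 (S = -5*36 = -180)
w(b, F) = (-180 + b)*(35 + F) (w(b, F) = (b - 180)*(F + 35) = (-180 + b)*(35 + F))
√(-84221 + w(299, -201 + 53)) = √(-84221 + (-6300 - 180*(-201 + 53) + 35*299 + (-201 + 53)*299)) = √(-84221 + (-6300 - 180*(-148) + 10465 - 148*299)) = √(-84221 + (-6300 + 26640 + 10465 - 44252)) = √(-84221 - 13447) = √(-97668) = 6*I*√2713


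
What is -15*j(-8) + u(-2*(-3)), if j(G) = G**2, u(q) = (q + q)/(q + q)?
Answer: -959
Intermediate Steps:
u(q) = 1 (u(q) = (2*q)/((2*q)) = (2*q)*(1/(2*q)) = 1)
-15*j(-8) + u(-2*(-3)) = -15*(-8)**2 + 1 = -15*64 + 1 = -960 + 1 = -959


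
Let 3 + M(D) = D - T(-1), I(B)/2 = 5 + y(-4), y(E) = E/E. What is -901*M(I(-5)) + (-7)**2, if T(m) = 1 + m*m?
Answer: -6258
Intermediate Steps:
y(E) = 1
T(m) = 1 + m**2
I(B) = 12 (I(B) = 2*(5 + 1) = 2*6 = 12)
M(D) = -5 + D (M(D) = -3 + (D - (1 + (-1)**2)) = -3 + (D - (1 + 1)) = -3 + (D - 1*2) = -3 + (D - 2) = -3 + (-2 + D) = -5 + D)
-901*M(I(-5)) + (-7)**2 = -901*(-5 + 12) + (-7)**2 = -901*7 + 49 = -6307 + 49 = -6258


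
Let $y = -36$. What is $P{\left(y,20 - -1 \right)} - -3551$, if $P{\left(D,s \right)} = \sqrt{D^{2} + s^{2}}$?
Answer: $3551 + 3 \sqrt{193} \approx 3592.7$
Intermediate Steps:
$P{\left(y,20 - -1 \right)} - -3551 = \sqrt{\left(-36\right)^{2} + \left(20 - -1\right)^{2}} - -3551 = \sqrt{1296 + \left(20 + 1\right)^{2}} + 3551 = \sqrt{1296 + 21^{2}} + 3551 = \sqrt{1296 + 441} + 3551 = \sqrt{1737} + 3551 = 3 \sqrt{193} + 3551 = 3551 + 3 \sqrt{193}$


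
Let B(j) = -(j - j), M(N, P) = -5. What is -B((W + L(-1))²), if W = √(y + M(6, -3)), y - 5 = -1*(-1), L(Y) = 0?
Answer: 0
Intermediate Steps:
y = 6 (y = 5 - 1*(-1) = 5 + 1 = 6)
W = 1 (W = √(6 - 5) = √1 = 1)
B(j) = 0 (B(j) = -1*0 = 0)
-B((W + L(-1))²) = -1*0 = 0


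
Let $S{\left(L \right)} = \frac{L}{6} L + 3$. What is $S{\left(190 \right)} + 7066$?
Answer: $\frac{39257}{3} \approx 13086.0$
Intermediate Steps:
$S{\left(L \right)} = 3 + \frac{L^{2}}{6}$ ($S{\left(L \right)} = L \frac{1}{6} L + 3 = \frac{L}{6} L + 3 = \frac{L^{2}}{6} + 3 = 3 + \frac{L^{2}}{6}$)
$S{\left(190 \right)} + 7066 = \left(3 + \frac{190^{2}}{6}\right) + 7066 = \left(3 + \frac{1}{6} \cdot 36100\right) + 7066 = \left(3 + \frac{18050}{3}\right) + 7066 = \frac{18059}{3} + 7066 = \frac{39257}{3}$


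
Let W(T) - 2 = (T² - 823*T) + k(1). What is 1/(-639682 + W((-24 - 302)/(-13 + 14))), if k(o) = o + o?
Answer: -1/265104 ≈ -3.7721e-6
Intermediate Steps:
k(o) = 2*o
W(T) = 4 + T² - 823*T (W(T) = 2 + ((T² - 823*T) + 2*1) = 2 + ((T² - 823*T) + 2) = 2 + (2 + T² - 823*T) = 4 + T² - 823*T)
1/(-639682 + W((-24 - 302)/(-13 + 14))) = 1/(-639682 + (4 + ((-24 - 302)/(-13 + 14))² - 823*(-24 - 302)/(-13 + 14))) = 1/(-639682 + (4 + (-326/1)² - (-268298)/1)) = 1/(-639682 + (4 + (-326*1)² - (-268298))) = 1/(-639682 + (4 + (-326)² - 823*(-326))) = 1/(-639682 + (4 + 106276 + 268298)) = 1/(-639682 + 374578) = 1/(-265104) = -1/265104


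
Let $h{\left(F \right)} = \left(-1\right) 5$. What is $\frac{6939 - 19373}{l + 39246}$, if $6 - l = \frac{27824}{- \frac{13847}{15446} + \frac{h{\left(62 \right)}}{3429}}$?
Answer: $- \frac{295671772681}{1670224760826} \approx -0.17703$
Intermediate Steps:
$h{\left(F \right)} = -5$
$l = \frac{1473964980774}{47558593}$ ($l = 6 - \frac{27824}{- \frac{13847}{15446} - \frac{5}{3429}} = 6 - \frac{27824}{- \frac{47558593}{52964334}} = 6 - 27824 \left(- \frac{52964334}{47558593}\right) = 6 - - \frac{1473679629216}{47558593} = 6 + \frac{1473679629216}{47558593} = \frac{1473964980774}{47558593} \approx 30993.0$)
$\frac{6939 - 19373}{l + 39246} = \frac{6939 - 19373}{\frac{1473964980774}{47558593} + 39246} = - \frac{12434}{\frac{3340449521652}{47558593}} = \left(-12434\right) \frac{47558593}{3340449521652} = - \frac{295671772681}{1670224760826}$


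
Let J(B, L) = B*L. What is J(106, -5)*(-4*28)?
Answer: 59360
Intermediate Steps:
J(106, -5)*(-4*28) = (106*(-5))*(-4*28) = -530*(-112) = 59360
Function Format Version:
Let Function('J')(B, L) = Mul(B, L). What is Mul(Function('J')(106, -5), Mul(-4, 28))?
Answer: 59360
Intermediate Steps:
Mul(Function('J')(106, -5), Mul(-4, 28)) = Mul(Mul(106, -5), Mul(-4, 28)) = Mul(-530, -112) = 59360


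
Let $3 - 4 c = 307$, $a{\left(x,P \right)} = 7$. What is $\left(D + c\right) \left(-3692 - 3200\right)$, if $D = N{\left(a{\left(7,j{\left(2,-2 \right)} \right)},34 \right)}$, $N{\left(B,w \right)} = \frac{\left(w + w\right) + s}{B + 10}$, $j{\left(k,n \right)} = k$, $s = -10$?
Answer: $\frac{8504728}{17} \approx 5.0028 \cdot 10^{5}$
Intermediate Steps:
$N{\left(B,w \right)} = \frac{-10 + 2 w}{10 + B}$ ($N{\left(B,w \right)} = \frac{\left(w + w\right) - 10}{B + 10} = \frac{2 w - 10}{10 + B} = \frac{-10 + 2 w}{10 + B}$)
$c = -76$ ($c = \frac{3}{4} - \frac{307}{4} = -76$)
$D = \frac{58}{17}$ ($D = \frac{2 \left(-5 + 34\right)}{10 + 7} = 2 \cdot \frac{1}{17} \cdot 29 = \frac{58}{17} \approx 3.4118$)
$\left(D + c\right) \left(-3692 - 3200\right) = \left(\frac{58}{17} - 76\right) \left(-3692 - 3200\right) = \left(- \frac{1234}{17}\right) \left(-6892\right) = \frac{8504728}{17}$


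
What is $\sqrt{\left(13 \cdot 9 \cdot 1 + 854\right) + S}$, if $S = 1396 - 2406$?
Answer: $i \sqrt{39} \approx 6.245 i$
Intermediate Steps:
$S = -1010$ ($S = 1396 - 2406 = -1010$)
$\sqrt{\left(13 \cdot 9 \cdot 1 + 854\right) + S} = \sqrt{\left(13 \cdot 9 \cdot 1 + 854\right) - 1010} = \sqrt{\left(117 \cdot 1 + 854\right) - 1010} = \sqrt{\left(117 + 854\right) - 1010} = \sqrt{971 - 1010} = \sqrt{-39} = i \sqrt{39}$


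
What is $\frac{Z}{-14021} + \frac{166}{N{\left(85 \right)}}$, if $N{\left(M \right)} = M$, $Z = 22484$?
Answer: $\frac{59478}{170255} \approx 0.34935$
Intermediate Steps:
$\frac{Z}{-14021} + \frac{166}{N{\left(85 \right)}} = \frac{22484}{-14021} + \frac{166}{85} = 22484 \left(- \frac{1}{14021}\right) + 166 \cdot \frac{1}{85} = - \frac{3212}{2003} + \frac{166}{85} = \frac{59478}{170255}$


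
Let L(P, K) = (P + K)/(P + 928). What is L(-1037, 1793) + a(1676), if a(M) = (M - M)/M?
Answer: -756/109 ≈ -6.9358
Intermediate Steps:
L(P, K) = (K + P)/(928 + P)
a(M) = 0 (a(M) = 0/M = 0)
L(-1037, 1793) + a(1676) = (1793 - 1037)/(928 - 1037) + 0 = 756/(-109) + 0 = -1/109*756 + 0 = -756/109 + 0 = -756/109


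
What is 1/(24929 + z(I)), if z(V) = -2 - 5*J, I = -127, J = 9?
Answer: 1/24882 ≈ 4.0190e-5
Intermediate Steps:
z(V) = -47 (z(V) = -2 - 5*9 = -2 - 45 = -47)
1/(24929 + z(I)) = 1/(24929 - 47) = 1/24882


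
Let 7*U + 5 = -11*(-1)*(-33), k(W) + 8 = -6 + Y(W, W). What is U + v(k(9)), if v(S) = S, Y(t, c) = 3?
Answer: -445/7 ≈ -63.571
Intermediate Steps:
k(W) = -11 (k(W) = -8 + (-6 + 3) = -8 - 3 = -11)
U = -368/7 (U = -5/7 + (-11*(-1)*(-33))/7 = -5/7 + (11*(-33))/7 = -5/7 + (⅐)*(-363) = -5/7 - 363/7 = -368/7 ≈ -52.571)
U + v(k(9)) = -368/7 - 11 = -445/7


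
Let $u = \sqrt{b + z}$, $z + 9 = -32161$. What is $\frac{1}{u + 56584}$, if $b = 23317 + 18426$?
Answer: $\frac{56584}{3201739483} - \frac{\sqrt{9573}}{3201739483} \approx 1.7642 \cdot 10^{-5}$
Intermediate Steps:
$z = -32170$ ($z = -9 - 32161 = -32170$)
$b = 41743$
$u = \sqrt{9573}$ ($u = \sqrt{41743 - 32170} = \sqrt{9573} \approx 97.842$)
$\frac{1}{u + 56584} = \frac{1}{\sqrt{9573} + 56584} = \frac{1}{56584 + \sqrt{9573}}$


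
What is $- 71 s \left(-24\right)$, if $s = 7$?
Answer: $11928$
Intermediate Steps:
$- 71 s \left(-24\right) = \left(-71\right) 7 \left(-24\right) = \left(-497\right) \left(-24\right) = 11928$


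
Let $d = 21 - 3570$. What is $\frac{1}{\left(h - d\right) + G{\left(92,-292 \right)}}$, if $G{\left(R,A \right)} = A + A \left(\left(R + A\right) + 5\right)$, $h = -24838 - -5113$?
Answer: $\frac{1}{40472} \approx 2.4708 \cdot 10^{-5}$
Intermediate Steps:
$h = -19725$ ($h = -24838 + 5113 = -19725$)
$d = -3549$ ($d = 21 - 3570 = -3549$)
$G{\left(R,A \right)} = A + A \left(5 + A + R\right)$ ($G{\left(R,A \right)} = A + A \left(\left(A + R\right) + 5\right) = A + A \left(5 + A + R\right)$)
$\frac{1}{\left(h - d\right) + G{\left(92,-292 \right)}} = \frac{1}{\left(-19725 - -3549\right) - 292 \left(6 - 292 + 92\right)} = \frac{1}{\left(-19725 + 3549\right) - -56648} = \frac{1}{-16176 + 56648} = \frac{1}{40472}$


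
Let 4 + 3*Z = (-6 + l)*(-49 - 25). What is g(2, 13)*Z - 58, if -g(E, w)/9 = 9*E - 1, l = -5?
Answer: -41368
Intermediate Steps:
g(E, w) = 9 - 81*E (g(E, w) = -9*(9*E - 1) = -9*(-1 + 9*E) = 9 - 81*E)
Z = 270 (Z = -4/3 + ((-6 - 5)*(-49 - 25))/3 = -4/3 + (-11*(-74))/3 = -4/3 + (1/3)*814 = -4/3 + 814/3 = 270)
g(2, 13)*Z - 58 = (9 - 81*2)*270 - 58 = (9 - 162)*270 - 58 = -153*270 - 58 = -41310 - 58 = -41368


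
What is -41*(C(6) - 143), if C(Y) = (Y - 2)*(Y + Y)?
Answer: 3895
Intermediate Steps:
C(Y) = 2*Y*(-2 + Y) (C(Y) = (-2 + Y)*(2*Y) = 2*Y*(-2 + Y))
-41*(C(6) - 143) = -41*(2*6*(-2 + 6) - 143) = -41*(2*6*4 - 143) = -41*(48 - 143) = -41*(-95) = 3895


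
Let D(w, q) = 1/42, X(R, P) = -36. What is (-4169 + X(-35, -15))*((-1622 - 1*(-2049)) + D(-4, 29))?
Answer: -75416675/42 ≈ -1.7956e+6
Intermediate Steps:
D(w, q) = 1/42
(-4169 + X(-35, -15))*((-1622 - 1*(-2049)) + D(-4, 29)) = (-4169 - 36)*((-1622 - 1*(-2049)) + 1/42) = -4205*((-1622 + 2049) + 1/42) = -4205*(427 + 1/42) = -4205*17935/42 = -75416675/42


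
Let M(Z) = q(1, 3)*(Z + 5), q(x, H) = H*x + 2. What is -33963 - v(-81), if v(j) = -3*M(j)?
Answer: -35103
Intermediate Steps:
q(x, H) = 2 + H*x
M(Z) = 25 + 5*Z (M(Z) = (2 + 3*1)*(Z + 5) = (2 + 3)*(5 + Z) = 5*(5 + Z) = 25 + 5*Z)
v(j) = -75 - 15*j (v(j) = -3*(25 + 5*j) = -75 - 15*j)
-33963 - v(-81) = -33963 - (-75 - 15*(-81)) = -33963 - (-75 + 1215) = -33963 - 1*1140 = -33963 - 1140 = -35103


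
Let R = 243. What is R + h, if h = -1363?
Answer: -1120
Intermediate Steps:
R + h = 243 - 1363 = -1120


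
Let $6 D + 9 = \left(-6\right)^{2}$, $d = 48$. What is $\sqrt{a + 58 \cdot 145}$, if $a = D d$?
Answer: $\sqrt{8626} \approx 92.876$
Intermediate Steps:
$D = \frac{9}{2}$ ($D = - \frac{3}{2} + \frac{\left(-6\right)^{2}}{6} = - \frac{3}{2} + \frac{1}{6} \cdot 36 = - \frac{3}{2} + 6 = \frac{9}{2} \approx 4.5$)
$a = 216$ ($a = \frac{9}{2} \cdot 48 = 216$)
$\sqrt{a + 58 \cdot 145} = \sqrt{216 + 58 \cdot 145} = \sqrt{216 + 8410} = \sqrt{8626}$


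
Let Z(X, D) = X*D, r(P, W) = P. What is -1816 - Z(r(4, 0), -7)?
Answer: -1788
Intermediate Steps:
Z(X, D) = D*X
-1816 - Z(r(4, 0), -7) = -1816 - (-7)*4 = -1816 - 1*(-28) = -1816 + 28 = -1788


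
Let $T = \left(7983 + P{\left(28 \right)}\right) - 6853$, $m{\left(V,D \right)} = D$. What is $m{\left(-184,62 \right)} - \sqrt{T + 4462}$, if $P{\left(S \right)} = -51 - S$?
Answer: $62 - \sqrt{5513} \approx -12.25$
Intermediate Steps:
$T = 1051$ ($T = \left(7983 - 79\right) - 6853 = 7904 - 6853 = 1051$)
$m{\left(-184,62 \right)} - \sqrt{T + 4462} = 62 - \sqrt{1051 + 4462} = 62 - \sqrt{5513}$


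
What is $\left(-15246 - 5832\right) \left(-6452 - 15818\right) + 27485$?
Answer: $469434545$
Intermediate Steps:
$\left(-15246 - 5832\right) \left(-6452 - 15818\right) + 27485 = \left(-21078\right) \left(-22270\right) + 27485 = 469407060 + 27485 = 469434545$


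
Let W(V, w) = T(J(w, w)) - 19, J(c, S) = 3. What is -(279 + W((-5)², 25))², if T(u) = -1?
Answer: -67081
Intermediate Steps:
W(V, w) = -20 (W(V, w) = -1 - 19 = -20)
-(279 + W((-5)², 25))² = -(279 - 20)² = -1*259² = -1*67081 = -67081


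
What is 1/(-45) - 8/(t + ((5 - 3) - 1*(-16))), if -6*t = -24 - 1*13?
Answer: -461/1305 ≈ -0.35326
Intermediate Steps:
t = 37/6 (t = -(-24 - 1*13)/6 = -(-24 - 13)/6 = -⅙*(-37) = 37/6 ≈ 6.1667)
1/(-45) - 8/(t + ((5 - 3) - 1*(-16))) = 1/(-45) - 8/(37/6 + ((5 - 3) - 1*(-16))) = -1/45 - 8/(37/6 + (2 + 16)) = -1/45 - 8/(37/6 + 18) = -1/45 - 8/(145/6) = -1/45 + (6/145)*(-8) = -1/45 - 48/145 = -461/1305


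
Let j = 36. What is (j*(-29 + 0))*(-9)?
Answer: 9396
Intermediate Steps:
(j*(-29 + 0))*(-9) = (36*(-29 + 0))*(-9) = (36*(-29))*(-9) = -1044*(-9) = 9396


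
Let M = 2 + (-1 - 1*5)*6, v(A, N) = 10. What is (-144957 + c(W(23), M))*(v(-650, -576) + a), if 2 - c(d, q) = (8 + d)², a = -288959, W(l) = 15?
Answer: 42037456316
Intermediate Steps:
M = -34 (M = 2 + (-1 - 5)*6 = 2 - 6*6 = 2 - 36 = -34)
c(d, q) = 2 - (8 + d)²
(-144957 + c(W(23), M))*(v(-650, -576) + a) = (-144957 + (2 - (8 + 15)²))*(10 - 288959) = (-144957 + (2 - 1*23²))*(-288949) = (-144957 + (2 - 1*529))*(-288949) = (-144957 + (2 - 529))*(-288949) = (-144957 - 527)*(-288949) = -145484*(-288949) = 42037456316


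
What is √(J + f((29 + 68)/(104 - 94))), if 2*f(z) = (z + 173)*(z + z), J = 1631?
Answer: √340319/10 ≈ 58.337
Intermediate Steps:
f(z) = z*(173 + z) (f(z) = ((z + 173)*(z + z))/2 = ((173 + z)*(2*z))/2 = (2*z*(173 + z))/2 = z*(173 + z))
√(J + f((29 + 68)/(104 - 94))) = √(1631 + ((29 + 68)/(104 - 94))*(173 + (29 + 68)/(104 - 94))) = √(1631 + (97/10)*(173 + 97/10)) = √(1631 + (97*(⅒))*(173 + 97*(⅒))) = √(1631 + 97*(173 + 97/10)/10) = √(1631 + (97/10)*(1827/10)) = √(1631 + 177219/100) = √(340319/100) = √340319/10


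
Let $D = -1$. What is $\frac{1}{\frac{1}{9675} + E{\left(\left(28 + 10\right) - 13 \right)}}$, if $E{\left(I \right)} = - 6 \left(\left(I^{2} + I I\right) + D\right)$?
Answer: $- \frac{9675}{72504449} \approx -0.00013344$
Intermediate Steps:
$E{\left(I \right)} = 6 - 12 I^{2}$ ($E{\left(I \right)} = - 6 \left(\left(I^{2} + I I\right) - 1\right) = - 6 \left(\left(I^{2} + I^{2}\right) - 1\right) = - 6 \left(2 I^{2} - 1\right) = - 6 \left(-1 + 2 I^{2}\right) = 6 - 12 I^{2}$)
$\frac{1}{\frac{1}{9675} + E{\left(\left(28 + 10\right) - 13 \right)}} = \frac{1}{\frac{1}{9675} + \left(6 - 12 \left(\left(28 + 10\right) - 13\right)^{2}\right)} = \frac{1}{\frac{1}{9675} + \left(6 - 12 \left(38 - 13\right)^{2}\right)} = \frac{1}{\frac{1}{9675} + \left(6 - 12 \cdot 25^{2}\right)} = \frac{1}{\frac{1}{9675} + \left(6 - 7500\right)} = \frac{1}{\frac{1}{9675} - 7494} = \frac{1}{- \frac{72504449}{9675}} = - \frac{9675}{72504449}$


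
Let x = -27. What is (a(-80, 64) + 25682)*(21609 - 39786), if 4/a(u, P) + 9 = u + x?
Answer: -13537811529/29 ≈ -4.6682e+8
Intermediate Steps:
a(u, P) = 4/(-36 + u) (a(u, P) = 4/(-9 + (u - 27)) = 4/(-9 + (-27 + u)) = 4/(-36 + u))
(a(-80, 64) + 25682)*(21609 - 39786) = (4/(-36 - 80) + 25682)*(21609 - 39786) = (4/(-116) + 25682)*(-18177) = (4*(-1/116) + 25682)*(-18177) = (-1/29 + 25682)*(-18177) = (744777/29)*(-18177) = -13537811529/29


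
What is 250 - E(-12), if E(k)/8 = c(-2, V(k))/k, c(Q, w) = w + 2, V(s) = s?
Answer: 730/3 ≈ 243.33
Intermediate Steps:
c(Q, w) = 2 + w
E(k) = 8*(2 + k)/k (E(k) = 8*((2 + k)/k) = 8*(2 + k)/k)
250 - E(-12) = 250 - (8 + 16/(-12)) = 250 - (8 + 16*(-1/12)) = 250 - (8 - 4/3) = 250 - 1*20/3 = 250 - 20/3 = 730/3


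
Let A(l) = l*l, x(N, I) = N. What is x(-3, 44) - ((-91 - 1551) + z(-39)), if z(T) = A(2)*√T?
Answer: 1639 - 4*I*√39 ≈ 1639.0 - 24.98*I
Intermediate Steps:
A(l) = l²
z(T) = 4*√T (z(T) = 2²*√T = 4*√T)
x(-3, 44) - ((-91 - 1551) + z(-39)) = -3 - ((-91 - 1551) + 4*√(-39)) = -3 - (-1642 + 4*(I*√39)) = -3 - (-1642 + 4*I*√39) = -3 + (1642 - 4*I*√39) = 1639 - 4*I*√39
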